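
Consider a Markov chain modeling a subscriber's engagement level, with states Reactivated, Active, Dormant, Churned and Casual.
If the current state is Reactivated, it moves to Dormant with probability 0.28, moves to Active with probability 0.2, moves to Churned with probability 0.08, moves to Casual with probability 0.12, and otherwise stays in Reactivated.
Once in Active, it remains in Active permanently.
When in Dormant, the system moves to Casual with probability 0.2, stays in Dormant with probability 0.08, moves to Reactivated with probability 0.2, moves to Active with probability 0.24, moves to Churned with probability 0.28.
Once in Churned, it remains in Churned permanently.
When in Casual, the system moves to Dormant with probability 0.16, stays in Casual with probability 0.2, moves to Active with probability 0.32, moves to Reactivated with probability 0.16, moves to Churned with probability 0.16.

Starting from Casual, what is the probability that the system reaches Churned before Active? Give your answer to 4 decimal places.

Let h(s) be the probability of absorption at Churned starting from transient state s. Then h(Churned) = 1 and h(Active) = 0. By first-step analysis:
h(Reactivated) = 0.32·h(Reactivated) + 0.2·0 + 0.28·h(Dormant) + 0.08·1 + 0.12·h(Casual)
h(Dormant) = 0.2·h(Reactivated) + 0.24·0 + 0.08·h(Dormant) + 0.28·1 + 0.2·h(Casual)
h(Casual) = 0.16·h(Reactivated) + 0.32·0 + 0.16·h(Dormant) + 0.16·1 + 0.2·h(Casual)
Solving: h(Reactivated) = 0.3744, h(Dormant) = 0.4657, h(Casual) = 0.3680.
Starting from Casual, the probability is 0.3680.

0.3680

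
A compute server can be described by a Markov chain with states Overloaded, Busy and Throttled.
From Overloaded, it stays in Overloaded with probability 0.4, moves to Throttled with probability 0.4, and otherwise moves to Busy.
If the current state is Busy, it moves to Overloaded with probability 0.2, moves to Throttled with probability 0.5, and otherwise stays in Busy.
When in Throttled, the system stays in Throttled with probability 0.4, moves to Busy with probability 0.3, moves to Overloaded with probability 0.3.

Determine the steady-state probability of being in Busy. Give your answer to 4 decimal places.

Let the stationary distribution be π with π = πP and π_1 + π_2 + π_3 = 1.
π_1 = 0.4·π_1 + 0.2·π_2 + 0.3·π_3
π_2 = 0.2·π_1 + 0.3·π_2 + 0.3·π_3
Solving with the normalization constraint gives π = (0.3034, 0.2697, 0.4270).
So the stationary probability of Busy is 0.2697.

0.2697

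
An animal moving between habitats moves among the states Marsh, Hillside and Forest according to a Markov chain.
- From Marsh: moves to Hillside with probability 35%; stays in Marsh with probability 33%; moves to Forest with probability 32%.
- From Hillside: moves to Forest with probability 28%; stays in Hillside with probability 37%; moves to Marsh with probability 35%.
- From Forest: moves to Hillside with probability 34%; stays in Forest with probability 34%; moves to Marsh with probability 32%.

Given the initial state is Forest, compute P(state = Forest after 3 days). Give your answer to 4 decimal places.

0.3121

Propagate the distribution vector 3 days from Forest.
After 0 days: (0.0000, 0.0000, 1.0000)
After 1 day: (0.3200, 0.3400, 0.3400)
After 2 days: (0.3334, 0.3534, 0.3132)
After 3 days: (0.3339, 0.3539, 0.3121)
P(in Forest after 3 days) = 0.3121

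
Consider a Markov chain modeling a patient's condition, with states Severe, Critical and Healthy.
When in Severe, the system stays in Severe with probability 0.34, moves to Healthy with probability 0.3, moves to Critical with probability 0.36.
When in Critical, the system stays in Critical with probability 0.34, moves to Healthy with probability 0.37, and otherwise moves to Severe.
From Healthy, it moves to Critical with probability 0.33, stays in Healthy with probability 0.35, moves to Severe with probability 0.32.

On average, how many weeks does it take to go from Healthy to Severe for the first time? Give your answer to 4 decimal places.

Let t(s) be the expected number of weeks to first reach Severe from state s, with t(Severe) = 0. Conditioning on the first week:
t(Critical) = 1 + 0.34·t(Critical) + 0.37·t(Healthy)
t(Healthy) = 1 + 0.33·t(Critical) + 0.35·t(Healthy)
Solving: t(Critical) = 3.3236, t(Healthy) = 3.2258.
Expected weeks from Healthy to Severe: 3.2258.

3.2258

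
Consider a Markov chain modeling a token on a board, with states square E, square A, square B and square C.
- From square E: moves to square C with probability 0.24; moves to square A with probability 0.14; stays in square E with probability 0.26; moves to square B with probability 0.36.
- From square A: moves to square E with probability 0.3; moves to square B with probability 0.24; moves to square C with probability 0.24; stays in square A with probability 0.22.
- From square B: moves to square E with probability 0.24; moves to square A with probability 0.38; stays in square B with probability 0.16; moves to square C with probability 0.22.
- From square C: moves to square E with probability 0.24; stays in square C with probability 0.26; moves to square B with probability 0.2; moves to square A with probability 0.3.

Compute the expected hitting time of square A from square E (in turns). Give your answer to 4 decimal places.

4.1212

Let t(s) be the expected number of turns to first reach square A from state s, with t(square A) = 0. Conditioning on the first turn:
t(square E) = 1 + 0.26·t(square E) + 0.36·t(square B) + 0.24·t(square C)
t(square B) = 1 + 0.24·t(square E) + 0.16·t(square B) + 0.22·t(square C)
t(square C) = 1 + 0.24·t(square E) + 0.2·t(square B) + 0.26·t(square C)
Solving: t(square E) = 4.1212, t(square B) = 3.3060, t(square C) = 3.5815.
Expected turns from square E to square A: 4.1212.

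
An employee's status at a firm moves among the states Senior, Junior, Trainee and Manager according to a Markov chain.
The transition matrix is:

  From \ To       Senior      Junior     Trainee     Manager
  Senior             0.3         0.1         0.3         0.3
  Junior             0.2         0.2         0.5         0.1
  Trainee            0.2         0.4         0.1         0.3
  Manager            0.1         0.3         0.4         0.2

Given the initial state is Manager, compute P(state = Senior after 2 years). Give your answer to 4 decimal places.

0.1900

Propagate the distribution vector 2 years from Manager.
After 0 years: (0.0000, 0.0000, 0.0000, 1.0000)
After 1 year: (0.1000, 0.3000, 0.4000, 0.2000)
After 2 years: (0.1900, 0.2900, 0.3000, 0.2200)
P(in Senior after 2 years) = 0.1900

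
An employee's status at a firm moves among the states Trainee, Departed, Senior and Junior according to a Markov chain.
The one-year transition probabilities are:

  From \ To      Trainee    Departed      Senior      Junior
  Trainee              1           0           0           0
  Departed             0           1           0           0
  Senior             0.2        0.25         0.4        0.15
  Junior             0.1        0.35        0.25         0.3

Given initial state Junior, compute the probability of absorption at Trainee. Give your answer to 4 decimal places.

0.2876

Let h(s) be the probability of absorption at Trainee starting from transient state s. Then h(Trainee) = 1 and h(Departed) = 0. By first-step analysis:
h(Senior) = 0.2·1 + 0.25·0 + 0.4·h(Senior) + 0.15·h(Junior)
h(Junior) = 0.1·1 + 0.35·0 + 0.25·h(Senior) + 0.3·h(Junior)
Solving: h(Senior) = 0.4052, h(Junior) = 0.2876.
Starting from Junior, the probability is 0.2876.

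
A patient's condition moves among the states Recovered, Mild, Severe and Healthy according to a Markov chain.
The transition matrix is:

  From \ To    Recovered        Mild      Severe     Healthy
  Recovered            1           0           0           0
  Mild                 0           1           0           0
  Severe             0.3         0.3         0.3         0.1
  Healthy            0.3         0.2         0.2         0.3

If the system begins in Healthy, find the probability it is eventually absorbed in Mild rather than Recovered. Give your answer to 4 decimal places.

0.4255

Let h(s) be the probability of absorption at Mild starting from transient state s. Then h(Mild) = 1 and h(Recovered) = 0. By first-step analysis:
h(Severe) = 0.3·0 + 0.3·1 + 0.3·h(Severe) + 0.1·h(Healthy)
h(Healthy) = 0.3·0 + 0.2·1 + 0.2·h(Severe) + 0.3·h(Healthy)
Solving: h(Severe) = 0.4894, h(Healthy) = 0.4255.
Starting from Healthy, the probability is 0.4255.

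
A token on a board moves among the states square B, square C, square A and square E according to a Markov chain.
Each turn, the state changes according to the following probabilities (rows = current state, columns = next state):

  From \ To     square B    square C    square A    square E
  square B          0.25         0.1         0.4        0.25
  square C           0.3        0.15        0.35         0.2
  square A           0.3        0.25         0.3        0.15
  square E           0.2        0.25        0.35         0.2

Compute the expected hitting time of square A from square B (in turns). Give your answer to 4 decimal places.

2.6223

Let t(s) be the expected number of turns to first reach square A from state s, with t(square A) = 0. Conditioning on the first turn:
t(square B) = 1 + 0.25·t(square B) + 0.1·t(square C) + 0.25·t(square E)
t(square C) = 1 + 0.3·t(square B) + 0.15·t(square C) + 0.2·t(square E)
t(square E) = 1 + 0.2·t(square B) + 0.25·t(square C) + 0.2·t(square E)
Solving: t(square B) = 2.6223, t(square C) = 2.7528, t(square E) = 2.7658.
Expected turns from square B to square A: 2.6223.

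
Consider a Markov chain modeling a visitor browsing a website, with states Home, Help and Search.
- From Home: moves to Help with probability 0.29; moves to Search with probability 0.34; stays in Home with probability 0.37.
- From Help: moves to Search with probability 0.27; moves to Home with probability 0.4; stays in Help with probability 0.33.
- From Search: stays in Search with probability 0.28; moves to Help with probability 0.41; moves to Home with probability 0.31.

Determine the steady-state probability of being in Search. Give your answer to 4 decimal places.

Let the stationary distribution be π with π = πP and π_1 + π_2 + π_3 = 1.
π_1 = 0.37·π_1 + 0.4·π_2 + 0.31·π_3
π_2 = 0.29·π_1 + 0.33·π_2 + 0.41·π_3
Solving with the normalization constraint gives π = (0.3623, 0.3394, 0.2983).
So the stationary probability of Search is 0.2983.

0.2983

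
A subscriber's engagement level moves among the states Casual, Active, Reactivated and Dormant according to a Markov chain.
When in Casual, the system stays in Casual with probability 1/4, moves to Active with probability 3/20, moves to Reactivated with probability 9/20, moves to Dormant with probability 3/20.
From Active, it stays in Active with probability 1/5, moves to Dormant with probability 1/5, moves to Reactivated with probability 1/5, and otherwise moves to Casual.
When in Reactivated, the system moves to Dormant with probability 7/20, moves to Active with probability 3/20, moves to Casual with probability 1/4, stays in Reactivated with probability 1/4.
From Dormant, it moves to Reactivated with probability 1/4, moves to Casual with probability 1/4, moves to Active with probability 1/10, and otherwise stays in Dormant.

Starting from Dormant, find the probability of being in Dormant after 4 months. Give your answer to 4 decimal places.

0.2893

Propagate the distribution vector 4 months from Dormant.
After 0 months: (0.0000, 0.0000, 0.0000, 1.0000)
After 1 month: (0.2500, 0.1000, 0.2500, 0.4000)
After 2 months: (0.2650, 0.1350, 0.2950, 0.3050)
After 3 months: (0.2703, 0.1415, 0.2963, 0.2920)
After 4 months: (0.2712, 0.1425, 0.2970, 0.2893)
P(in Dormant after 4 months) = 0.2893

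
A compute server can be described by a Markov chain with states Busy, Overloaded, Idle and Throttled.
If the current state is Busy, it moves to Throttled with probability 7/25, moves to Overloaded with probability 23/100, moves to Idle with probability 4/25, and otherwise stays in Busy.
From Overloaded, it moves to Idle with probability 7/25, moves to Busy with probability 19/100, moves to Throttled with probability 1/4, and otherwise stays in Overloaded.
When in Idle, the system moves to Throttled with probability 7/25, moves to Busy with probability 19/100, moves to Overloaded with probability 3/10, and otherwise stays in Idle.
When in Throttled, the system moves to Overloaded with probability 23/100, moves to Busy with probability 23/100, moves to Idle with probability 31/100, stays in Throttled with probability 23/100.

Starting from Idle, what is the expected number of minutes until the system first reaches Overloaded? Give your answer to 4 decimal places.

3.7736

Let t(s) be the expected number of minutes to first reach Overloaded from state s, with t(Overloaded) = 0. Conditioning on the first minute:
t(Busy) = 1 + 0.33·t(Busy) + 0.16·t(Idle) + 0.28·t(Throttled)
t(Idle) = 1 + 0.19·t(Busy) + 0.23·t(Idle) + 0.28·t(Throttled)
t(Throttled) = 1 + 0.23·t(Busy) + 0.31·t(Idle) + 0.23·t(Throttled)
Solving: t(Busy) = 4.0807, t(Idle) = 3.7736, t(Throttled) = 4.0369.
Expected minutes from Idle to Overloaded: 3.7736.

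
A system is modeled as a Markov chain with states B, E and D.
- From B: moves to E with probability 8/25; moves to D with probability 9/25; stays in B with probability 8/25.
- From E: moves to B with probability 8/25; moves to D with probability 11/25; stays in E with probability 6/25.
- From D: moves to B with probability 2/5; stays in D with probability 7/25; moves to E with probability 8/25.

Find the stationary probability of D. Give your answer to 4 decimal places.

0.3553

Let the stationary distribution be π with π = πP and π_1 + π_2 + π_3 = 1.
π_1 = 0.32·π_1 + 0.32·π_2 + 0.4·π_3
π_2 = 0.32·π_1 + 0.24·π_2 + 0.32·π_3
Solving with the normalization constraint gives π = (0.3484, 0.2963, 0.3553).
So the stationary probability of D is 0.3553.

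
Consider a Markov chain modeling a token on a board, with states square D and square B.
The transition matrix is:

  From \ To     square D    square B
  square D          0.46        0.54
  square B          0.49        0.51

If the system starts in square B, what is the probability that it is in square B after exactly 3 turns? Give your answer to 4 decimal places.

0.5243

Propagate the distribution vector 3 turns from square B.
After 0 turns: (0.0000, 1.0000)
After 1 turn: (0.4900, 0.5100)
After 2 turns: (0.4753, 0.5247)
After 3 turns: (0.4757, 0.5243)
P(in square B after 3 turns) = 0.5243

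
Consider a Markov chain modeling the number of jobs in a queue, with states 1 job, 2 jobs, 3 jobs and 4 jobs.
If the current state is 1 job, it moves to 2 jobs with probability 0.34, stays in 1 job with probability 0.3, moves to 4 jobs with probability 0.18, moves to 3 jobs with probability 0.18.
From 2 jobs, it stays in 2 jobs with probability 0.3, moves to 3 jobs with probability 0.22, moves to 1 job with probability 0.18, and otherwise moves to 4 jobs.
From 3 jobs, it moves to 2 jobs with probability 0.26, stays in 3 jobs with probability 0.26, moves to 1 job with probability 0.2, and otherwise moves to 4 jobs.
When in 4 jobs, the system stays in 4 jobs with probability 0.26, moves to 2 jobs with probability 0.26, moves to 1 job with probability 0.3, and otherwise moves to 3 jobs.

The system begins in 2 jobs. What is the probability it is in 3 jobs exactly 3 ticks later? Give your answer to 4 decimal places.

Propagate the distribution vector 3 ticks from 2 jobs.
After 0 ticks: (0.0000, 1.0000, 0.0000, 0.0000)
After 1 tick: (0.1800, 0.3000, 0.2200, 0.3000)
After 2 ticks: (0.2420, 0.2864, 0.2096, 0.2620)
After 3 ticks: (0.2447, 0.2908, 0.2082, 0.2563)
P(in 3 jobs after 3 ticks) = 0.2082

0.2082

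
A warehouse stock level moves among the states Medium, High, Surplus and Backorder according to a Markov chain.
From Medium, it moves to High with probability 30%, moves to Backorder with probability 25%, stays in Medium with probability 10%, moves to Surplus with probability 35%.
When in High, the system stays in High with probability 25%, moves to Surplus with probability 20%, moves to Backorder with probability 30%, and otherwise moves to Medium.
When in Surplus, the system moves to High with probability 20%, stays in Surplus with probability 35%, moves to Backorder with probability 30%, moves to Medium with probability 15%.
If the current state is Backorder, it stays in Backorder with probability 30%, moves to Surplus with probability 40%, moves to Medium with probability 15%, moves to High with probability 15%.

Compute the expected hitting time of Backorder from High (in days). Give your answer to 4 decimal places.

3.4447

Let t(s) be the expected number of days to first reach Backorder from state s, with t(Backorder) = 0. Conditioning on the first day:
t(Medium) = 1 + 0.1·t(Medium) + 0.3·t(High) + 0.35·t(Surplus)
t(High) = 1 + 0.25·t(Medium) + 0.25·t(High) + 0.2·t(Surplus)
t(Surplus) = 1 + 0.15·t(Medium) + 0.2·t(High) + 0.35·t(Surplus)
Solving: t(Medium) = 3.5922, t(High) = 3.4447, t(Surplus) = 3.4273.
Expected days from High to Backorder: 3.4447.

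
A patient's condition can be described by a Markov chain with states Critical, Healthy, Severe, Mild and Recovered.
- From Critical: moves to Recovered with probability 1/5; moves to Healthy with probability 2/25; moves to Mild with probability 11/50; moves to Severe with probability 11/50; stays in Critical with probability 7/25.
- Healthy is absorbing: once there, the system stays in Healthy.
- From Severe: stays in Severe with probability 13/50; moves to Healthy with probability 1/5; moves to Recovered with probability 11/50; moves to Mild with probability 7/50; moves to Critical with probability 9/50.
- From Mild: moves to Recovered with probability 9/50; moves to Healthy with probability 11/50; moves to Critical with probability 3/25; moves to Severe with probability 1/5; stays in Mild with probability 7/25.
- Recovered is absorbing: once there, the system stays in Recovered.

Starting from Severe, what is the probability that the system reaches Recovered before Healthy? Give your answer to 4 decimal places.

0.5359

Let h(s) be the probability of absorption at Recovered starting from transient state s. Then h(Recovered) = 1 and h(Healthy) = 0. By first-step analysis:
h(Critical) = 0.28·h(Critical) + 0.08·0 + 0.22·h(Severe) + 0.22·h(Mild) + 0.2·1
h(Severe) = 0.18·h(Critical) + 0.2·0 + 0.26·h(Severe) + 0.14·h(Mild) + 0.22·1
h(Mild) = 0.12·h(Critical) + 0.22·0 + 0.2·h(Severe) + 0.28·h(Mild) + 0.18·1
Solving: h(Critical) = 0.5936, h(Severe) = 0.5359, h(Mild) = 0.4978.
Starting from Severe, the probability is 0.5359.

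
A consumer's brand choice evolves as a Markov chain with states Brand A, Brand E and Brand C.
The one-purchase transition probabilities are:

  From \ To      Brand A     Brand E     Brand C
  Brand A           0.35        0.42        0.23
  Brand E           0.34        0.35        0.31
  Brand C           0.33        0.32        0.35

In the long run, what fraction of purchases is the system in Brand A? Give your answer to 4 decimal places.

0.3405

Let the stationary distribution be π with π = πP and π_1 + π_2 + π_3 = 1.
π_1 = 0.35·π_1 + 0.34·π_2 + 0.33·π_3
π_2 = 0.42·π_1 + 0.35·π_2 + 0.32·π_3
Solving with the normalization constraint gives π = (0.3405, 0.3650, 0.2945).
So the stationary probability of Brand A is 0.3405.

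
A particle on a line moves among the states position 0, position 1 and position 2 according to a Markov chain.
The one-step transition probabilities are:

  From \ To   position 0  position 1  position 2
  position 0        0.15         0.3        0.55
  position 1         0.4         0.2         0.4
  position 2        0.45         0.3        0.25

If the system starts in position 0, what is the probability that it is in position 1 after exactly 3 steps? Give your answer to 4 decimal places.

0.2730

Propagate the distribution vector 3 steps from position 0.
After 0 steps: (1.0000, 0.0000, 0.0000)
After 1 step: (0.1500, 0.3000, 0.5500)
After 2 steps: (0.3900, 0.2700, 0.3400)
After 3 steps: (0.3195, 0.2730, 0.4075)
P(in position 1 after 3 steps) = 0.2730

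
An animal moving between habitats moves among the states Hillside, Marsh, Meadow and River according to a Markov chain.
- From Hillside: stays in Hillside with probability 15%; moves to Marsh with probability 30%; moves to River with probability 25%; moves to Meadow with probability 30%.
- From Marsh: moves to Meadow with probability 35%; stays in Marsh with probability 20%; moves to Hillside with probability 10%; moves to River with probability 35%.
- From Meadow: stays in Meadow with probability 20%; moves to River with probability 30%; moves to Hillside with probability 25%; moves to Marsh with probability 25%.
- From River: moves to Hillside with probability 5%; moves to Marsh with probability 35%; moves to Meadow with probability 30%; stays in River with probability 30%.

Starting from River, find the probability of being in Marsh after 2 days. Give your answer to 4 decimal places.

0.2650

Propagate the distribution vector 2 days from River.
After 0 days: (0.0000, 0.0000, 0.0000, 1.0000)
After 1 day: (0.0500, 0.3500, 0.3000, 0.3000)
After 2 days: (0.1325, 0.2650, 0.2875, 0.3150)
P(in Marsh after 2 days) = 0.2650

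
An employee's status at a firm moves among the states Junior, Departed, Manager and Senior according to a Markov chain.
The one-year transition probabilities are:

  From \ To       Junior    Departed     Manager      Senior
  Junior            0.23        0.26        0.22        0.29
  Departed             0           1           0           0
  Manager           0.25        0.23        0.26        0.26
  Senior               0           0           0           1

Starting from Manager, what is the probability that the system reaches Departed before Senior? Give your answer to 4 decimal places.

Let h(s) be the probability of absorption at Departed starting from transient state s. Then h(Departed) = 1 and h(Senior) = 0. By first-step analysis:
h(Junior) = 0.23·h(Junior) + 0.26·1 + 0.22·h(Manager) + 0.29·0
h(Manager) = 0.25·h(Junior) + 0.23·1 + 0.26·h(Manager) + 0.26·0
Solving: h(Junior) = 0.4720, h(Manager) = 0.4703.
Starting from Manager, the probability is 0.4703.

0.4703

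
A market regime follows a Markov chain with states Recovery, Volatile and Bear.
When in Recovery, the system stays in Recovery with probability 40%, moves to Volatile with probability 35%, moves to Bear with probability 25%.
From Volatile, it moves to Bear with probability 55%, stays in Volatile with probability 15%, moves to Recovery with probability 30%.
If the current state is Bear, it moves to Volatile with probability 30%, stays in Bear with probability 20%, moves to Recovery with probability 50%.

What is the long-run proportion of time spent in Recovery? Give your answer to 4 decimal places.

0.4039

Let the stationary distribution be π with π = πP and π_1 + π_2 + π_3 = 1.
π_1 = 0.4·π_1 + 0.3·π_2 + 0.5·π_3
π_2 = 0.35·π_1 + 0.15·π_2 + 0.3·π_3
Solving with the normalization constraint gives π = (0.4039, 0.2784, 0.3176).
So the stationary probability of Recovery is 0.4039.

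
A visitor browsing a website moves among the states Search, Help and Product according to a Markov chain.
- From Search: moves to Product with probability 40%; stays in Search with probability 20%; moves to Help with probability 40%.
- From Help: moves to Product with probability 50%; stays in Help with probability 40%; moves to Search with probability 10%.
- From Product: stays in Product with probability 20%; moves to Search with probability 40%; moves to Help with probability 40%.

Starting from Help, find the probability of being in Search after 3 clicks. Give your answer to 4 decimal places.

Propagate the distribution vector 3 clicks from Help.
After 0 clicks: (0.0000, 1.0000, 0.0000)
After 1 click: (0.1000, 0.4000, 0.5000)
After 2 clicks: (0.2600, 0.4000, 0.3400)
After 3 clicks: (0.2280, 0.4000, 0.3720)
P(in Search after 3 clicks) = 0.2280

0.2280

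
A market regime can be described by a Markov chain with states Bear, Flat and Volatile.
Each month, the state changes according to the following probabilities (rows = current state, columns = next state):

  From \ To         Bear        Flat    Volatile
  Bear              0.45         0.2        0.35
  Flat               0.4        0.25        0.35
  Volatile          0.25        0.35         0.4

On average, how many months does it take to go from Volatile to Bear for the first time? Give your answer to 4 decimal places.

Let t(s) be the expected number of months to first reach Bear from state s, with t(Bear) = 0. Conditioning on the first month:
t(Flat) = 1 + 0.25·t(Flat) + 0.35·t(Volatile)
t(Volatile) = 1 + 0.35·t(Flat) + 0.4·t(Volatile)
Solving: t(Flat) = 2.9008, t(Volatile) = 3.3588.
Expected months from Volatile to Bear: 3.3588.

3.3588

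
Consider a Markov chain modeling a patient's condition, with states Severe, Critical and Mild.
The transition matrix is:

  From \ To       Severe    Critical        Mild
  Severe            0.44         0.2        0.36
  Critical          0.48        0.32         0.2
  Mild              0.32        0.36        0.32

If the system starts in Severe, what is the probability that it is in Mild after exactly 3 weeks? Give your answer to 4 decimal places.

Propagate the distribution vector 3 weeks from Severe.
After 0 weeks: (1.0000, 0.0000, 0.0000)
After 1 week: (0.4400, 0.2000, 0.3600)
After 2 weeks: (0.4048, 0.2816, 0.3136)
After 3 weeks: (0.4136, 0.2840, 0.3024)
P(in Mild after 3 weeks) = 0.3024

0.3024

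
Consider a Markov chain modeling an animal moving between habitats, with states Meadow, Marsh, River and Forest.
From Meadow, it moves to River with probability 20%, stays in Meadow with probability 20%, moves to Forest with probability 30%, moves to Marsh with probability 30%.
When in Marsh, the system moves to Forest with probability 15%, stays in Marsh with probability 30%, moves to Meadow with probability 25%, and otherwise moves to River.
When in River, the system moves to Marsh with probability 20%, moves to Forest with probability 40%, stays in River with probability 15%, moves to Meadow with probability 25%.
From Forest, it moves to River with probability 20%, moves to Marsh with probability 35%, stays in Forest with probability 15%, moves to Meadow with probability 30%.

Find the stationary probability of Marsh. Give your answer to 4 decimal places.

Let the stationary distribution be π with π = πP and π_1 + π_2 + π_3 + π_4 = 1.
π_1 = 0.2·π_1 + 0.25·π_2 + 0.25·π_3 + 0.3·π_4
π_2 = 0.3·π_1 + 0.3·π_2 + 0.2·π_3 + 0.35·π_4
π_3 = 0.2·π_1 + 0.3·π_2 + 0.15·π_3 + 0.2·π_4
Solving with the normalization constraint gives π = (0.2496, 0.2903, 0.2181, 0.2420).
So the stationary probability of Marsh is 0.2903.

0.2903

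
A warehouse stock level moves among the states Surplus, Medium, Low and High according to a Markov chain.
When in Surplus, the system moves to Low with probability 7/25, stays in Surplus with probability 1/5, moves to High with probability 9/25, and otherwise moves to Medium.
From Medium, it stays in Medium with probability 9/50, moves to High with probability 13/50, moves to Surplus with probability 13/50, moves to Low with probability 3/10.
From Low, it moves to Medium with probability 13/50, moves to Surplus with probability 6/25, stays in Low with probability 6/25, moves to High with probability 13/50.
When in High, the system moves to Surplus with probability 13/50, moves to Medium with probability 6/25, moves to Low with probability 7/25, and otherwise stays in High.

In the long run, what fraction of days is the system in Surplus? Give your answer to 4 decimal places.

0.2401

Let the stationary distribution be π with π = πP and π_1 + π_2 + π_3 + π_4 = 1.
π_1 = 0.2·π_1 + 0.26·π_2 + 0.24·π_3 + 0.26·π_4
π_2 = 0.16·π_1 + 0.18·π_2 + 0.26·π_3 + 0.24·π_4
π_3 = 0.28·π_1 + 0.3·π_2 + 0.24·π_3 + 0.28·π_4
Solving with the normalization constraint gives π = (0.2401, 0.2134, 0.2733, 0.2731).
So the stationary probability of Surplus is 0.2401.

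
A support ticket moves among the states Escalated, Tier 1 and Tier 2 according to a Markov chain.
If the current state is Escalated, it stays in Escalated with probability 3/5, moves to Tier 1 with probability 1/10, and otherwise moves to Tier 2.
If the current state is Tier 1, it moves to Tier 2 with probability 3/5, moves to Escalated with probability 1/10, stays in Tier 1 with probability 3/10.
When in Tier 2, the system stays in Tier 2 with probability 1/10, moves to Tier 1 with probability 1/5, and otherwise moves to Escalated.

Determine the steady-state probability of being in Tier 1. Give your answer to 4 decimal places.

0.1613

Let the stationary distribution be π with π = πP and π_1 + π_2 + π_3 = 1.
π_1 = 0.6·π_1 + 0.1·π_2 + 0.7·π_3
π_2 = 0.1·π_1 + 0.3·π_2 + 0.2·π_3
Solving with the normalization constraint gives π = (0.5484, 0.1613, 0.2903).
So the stationary probability of Tier 1 is 0.1613.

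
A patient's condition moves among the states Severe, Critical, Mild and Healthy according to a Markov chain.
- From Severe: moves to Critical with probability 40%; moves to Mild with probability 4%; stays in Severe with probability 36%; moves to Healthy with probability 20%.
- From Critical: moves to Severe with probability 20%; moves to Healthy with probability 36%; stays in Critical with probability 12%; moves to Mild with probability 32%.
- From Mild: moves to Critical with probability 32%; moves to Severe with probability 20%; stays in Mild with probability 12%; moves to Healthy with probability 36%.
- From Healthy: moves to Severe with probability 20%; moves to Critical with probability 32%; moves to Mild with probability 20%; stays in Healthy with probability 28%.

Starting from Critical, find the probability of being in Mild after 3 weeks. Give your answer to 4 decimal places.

Propagate the distribution vector 3 weeks from Critical.
After 0 weeks: (0.0000, 1.0000, 0.0000, 0.0000)
After 1 week: (0.2000, 0.1200, 0.3200, 0.3600)
After 2 weeks: (0.2320, 0.3120, 0.1568, 0.2992)
After 3 weeks: (0.2371, 0.2762, 0.1878, 0.2989)
P(in Mild after 3 weeks) = 0.1878

0.1878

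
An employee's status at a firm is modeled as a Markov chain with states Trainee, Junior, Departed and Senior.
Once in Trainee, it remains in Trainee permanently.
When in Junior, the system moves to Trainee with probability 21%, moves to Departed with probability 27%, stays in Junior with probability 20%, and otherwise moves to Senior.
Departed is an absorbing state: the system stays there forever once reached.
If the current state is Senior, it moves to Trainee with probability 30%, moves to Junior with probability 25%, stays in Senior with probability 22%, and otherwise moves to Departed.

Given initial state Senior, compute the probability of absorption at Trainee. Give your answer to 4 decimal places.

Let h(s) be the probability of absorption at Trainee starting from transient state s. Then h(Trainee) = 1 and h(Departed) = 0. By first-step analysis:
h(Junior) = 0.21·1 + 0.2·h(Junior) + 0.27·0 + 0.32·h(Senior)
h(Senior) = 0.3·1 + 0.25·h(Junior) + 0.23·0 + 0.22·h(Senior)
Solving: h(Junior) = 0.4776, h(Senior) = 0.5377.
Starting from Senior, the probability is 0.5377.

0.5377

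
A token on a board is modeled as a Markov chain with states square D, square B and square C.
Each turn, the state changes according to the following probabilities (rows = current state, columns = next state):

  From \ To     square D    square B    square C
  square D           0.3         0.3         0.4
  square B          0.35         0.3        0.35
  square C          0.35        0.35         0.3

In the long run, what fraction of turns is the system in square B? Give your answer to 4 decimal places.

Let the stationary distribution be π with π = πP and π_1 + π_2 + π_3 = 1.
π_1 = 0.3·π_1 + 0.35·π_2 + 0.35·π_3
π_2 = 0.3·π_1 + 0.3·π_2 + 0.35·π_3
Solving with the normalization constraint gives π = (0.3333, 0.3175, 0.3492).
So the stationary probability of square B is 0.3175.

0.3175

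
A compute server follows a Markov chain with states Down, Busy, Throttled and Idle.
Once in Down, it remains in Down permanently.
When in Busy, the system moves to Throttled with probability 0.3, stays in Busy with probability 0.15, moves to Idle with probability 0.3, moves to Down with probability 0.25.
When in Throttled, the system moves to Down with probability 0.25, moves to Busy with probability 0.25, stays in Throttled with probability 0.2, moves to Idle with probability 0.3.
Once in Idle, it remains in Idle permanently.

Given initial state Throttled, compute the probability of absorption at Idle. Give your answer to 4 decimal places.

0.5455

Let h(s) be the probability of absorption at Idle starting from transient state s. Then h(Idle) = 1 and h(Down) = 0. By first-step analysis:
h(Busy) = 0.25·0 + 0.15·h(Busy) + 0.3·h(Throttled) + 0.3·1
h(Throttled) = 0.25·0 + 0.25·h(Busy) + 0.2·h(Throttled) + 0.3·1
Solving: h(Busy) = 0.5455, h(Throttled) = 0.5455.
Starting from Throttled, the probability is 0.5455.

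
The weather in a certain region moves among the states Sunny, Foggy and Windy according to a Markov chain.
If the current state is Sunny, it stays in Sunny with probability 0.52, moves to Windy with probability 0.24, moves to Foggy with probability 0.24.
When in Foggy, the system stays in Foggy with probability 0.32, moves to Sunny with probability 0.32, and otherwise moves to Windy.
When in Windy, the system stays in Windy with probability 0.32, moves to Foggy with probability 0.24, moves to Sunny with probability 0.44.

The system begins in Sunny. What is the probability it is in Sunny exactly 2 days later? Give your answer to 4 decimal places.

Sum over the intermediate state after 1 day:
P = P(Sunny→Sunny)·P(Sunny→Sunny) + P(Sunny→Foggy)·P(Foggy→Sunny) + P(Sunny→Windy)·P(Windy→Sunny)
  = 0.52×0.52 + 0.24×0.32 + 0.24×0.44
  = 0.2704 + 0.0768 + 0.1056 = 0.4528

0.4528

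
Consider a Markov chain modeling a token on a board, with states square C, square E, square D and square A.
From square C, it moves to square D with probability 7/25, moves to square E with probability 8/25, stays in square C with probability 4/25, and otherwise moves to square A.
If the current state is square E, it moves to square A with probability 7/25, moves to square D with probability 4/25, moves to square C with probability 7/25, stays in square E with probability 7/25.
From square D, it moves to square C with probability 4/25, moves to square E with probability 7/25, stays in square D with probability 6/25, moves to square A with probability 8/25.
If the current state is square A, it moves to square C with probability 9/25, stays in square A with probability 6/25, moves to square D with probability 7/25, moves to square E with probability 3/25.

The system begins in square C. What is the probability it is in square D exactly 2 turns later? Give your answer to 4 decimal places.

0.2304

Propagate the distribution vector 2 turns from square C.
After 0 turns: (1.0000, 0.0000, 0.0000, 0.0000)
After 1 turn: (0.1600, 0.3200, 0.2800, 0.2400)
After 2 turns: (0.2464, 0.2480, 0.2304, 0.2752)
P(in square D after 2 turns) = 0.2304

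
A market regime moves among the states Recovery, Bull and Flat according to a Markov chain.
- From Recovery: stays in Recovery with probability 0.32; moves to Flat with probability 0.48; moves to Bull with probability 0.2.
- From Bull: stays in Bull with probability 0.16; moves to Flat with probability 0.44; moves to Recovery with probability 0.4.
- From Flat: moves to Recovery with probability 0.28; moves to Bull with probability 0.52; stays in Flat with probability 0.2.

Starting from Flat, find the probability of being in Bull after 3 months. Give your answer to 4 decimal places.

Propagate the distribution vector 3 months from Flat.
After 0 months: (0.0000, 0.0000, 1.0000)
After 1 month: (0.2800, 0.5200, 0.2000)
After 2 months: (0.3536, 0.2432, 0.4032)
After 3 months: (0.3233, 0.3193, 0.3574)
P(in Bull after 3 months) = 0.3193

0.3193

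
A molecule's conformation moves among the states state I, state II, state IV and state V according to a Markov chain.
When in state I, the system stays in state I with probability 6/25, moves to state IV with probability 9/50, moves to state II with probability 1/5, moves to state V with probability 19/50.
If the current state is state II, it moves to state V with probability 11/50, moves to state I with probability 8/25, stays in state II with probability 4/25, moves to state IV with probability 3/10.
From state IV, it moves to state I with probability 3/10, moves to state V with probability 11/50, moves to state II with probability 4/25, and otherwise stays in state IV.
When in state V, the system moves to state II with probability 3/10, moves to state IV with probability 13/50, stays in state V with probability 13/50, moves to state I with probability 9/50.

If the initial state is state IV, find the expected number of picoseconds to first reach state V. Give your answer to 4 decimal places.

Let t(s) be the expected number of picoseconds to first reach state V from state s, with t(state V) = 0. Conditioning on the first picosecond:
t(state I) = 1 + 0.24·t(state I) + 0.2·t(state II) + 0.18·t(state IV)
t(state II) = 1 + 0.32·t(state I) + 0.16·t(state II) + 0.3·t(state IV)
t(state IV) = 1 + 0.3·t(state I) + 0.16·t(state II) + 0.32·t(state IV)
Solving: t(state I) = 3.1939, t(state II) = 3.7509, t(state IV) = 3.7622.
Expected picoseconds from state IV to state V: 3.7622.

3.7622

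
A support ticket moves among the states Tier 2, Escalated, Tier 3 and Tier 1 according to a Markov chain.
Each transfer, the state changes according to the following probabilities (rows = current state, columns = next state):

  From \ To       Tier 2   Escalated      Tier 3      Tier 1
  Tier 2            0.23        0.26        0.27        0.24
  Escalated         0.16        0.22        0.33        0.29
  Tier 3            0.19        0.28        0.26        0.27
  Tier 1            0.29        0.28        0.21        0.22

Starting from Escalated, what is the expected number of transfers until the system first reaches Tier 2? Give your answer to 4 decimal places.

Let t(s) be the expected number of transfers to first reach Tier 2 from state s, with t(Tier 2) = 0. Conditioning on the first transfer:
t(Escalated) = 1 + 0.22·t(Escalated) + 0.33·t(Tier 3) + 0.29·t(Tier 1)
t(Tier 3) = 1 + 0.28·t(Escalated) + 0.26·t(Tier 3) + 0.27·t(Tier 1)
t(Tier 1) = 1 + 0.28·t(Escalated) + 0.21·t(Tier 3) + 0.22·t(Tier 1)
Solving: t(Escalated) = 4.9282, t(Tier 3) = 4.8009, t(Tier 1) = 4.3437.
Expected transfers from Escalated to Tier 2: 4.9282.

4.9282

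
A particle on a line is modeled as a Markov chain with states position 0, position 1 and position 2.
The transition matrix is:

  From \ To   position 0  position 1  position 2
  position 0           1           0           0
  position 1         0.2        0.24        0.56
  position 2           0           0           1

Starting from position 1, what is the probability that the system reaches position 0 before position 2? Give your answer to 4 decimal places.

Let h(s) be the probability of absorption at position 0 starting from transient state s. Then h(position 0) = 1 and h(position 2) = 0. By first-step analysis:
h(position 1) = 0.2·1 + 0.24·h(position 1) + 0.56·0
Solving: h(position 1) = 0.2632.
Starting from position 1, the probability is 0.2632.

0.2632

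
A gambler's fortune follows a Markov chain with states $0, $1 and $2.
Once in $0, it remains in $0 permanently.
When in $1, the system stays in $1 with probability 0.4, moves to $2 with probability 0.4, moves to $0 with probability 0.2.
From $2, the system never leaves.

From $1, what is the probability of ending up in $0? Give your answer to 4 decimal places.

Let h(s) be the probability of absorption at $0 starting from transient state s. Then h($0) = 1 and h($2) = 0. By first-step analysis:
h($1) = 0.2·1 + 0.4·h($1) + 0.4·0
Solving: h($1) = 0.3333.
Starting from $1, the probability is 0.3333.

0.3333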